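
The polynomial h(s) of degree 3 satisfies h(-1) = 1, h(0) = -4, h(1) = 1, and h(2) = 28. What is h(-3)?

-7

Write h(s) = as^3 + bs^2 + cs + d. Substituting each data point gives a linear system:
  -a + b - c + d = 1
  d = -4
  a + b + c + d = 1
  8a + 4b + 2c + d = 28
Solving the system yields a = 2, b = 5, c = -2, d = -4.
So h(s) = 2s³ + 5s² - 2s - 4.
Then h(-3) = -7.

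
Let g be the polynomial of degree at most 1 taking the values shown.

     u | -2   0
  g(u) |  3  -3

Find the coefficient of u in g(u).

-3

Write g(u) = au + b. Substituting each data point gives a linear system:
  -2a + b = 3
  b = -3
Solving the system yields a = -3, b = -3.
So g(u) = -3u - 3.
The leading coefficient is -3.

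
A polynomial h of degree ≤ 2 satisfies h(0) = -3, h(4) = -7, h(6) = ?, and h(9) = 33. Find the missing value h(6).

3

The 3 known points determine the degree-2 polynomial uniquely.
Write h(n) = an^2 + bn + c. Substituting each data point gives a linear system:
  c = -3
  16a + 4b + c = -7
  81a + 9b + c = 33
Solving the system yields a = 1, b = -5, c = -3.
So h(n) = n^2 - 5n - 3.
Then h(6) = 3.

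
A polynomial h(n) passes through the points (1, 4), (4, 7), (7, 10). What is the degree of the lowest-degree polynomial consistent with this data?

1

Forward differences of the values at n = 1, 4, 7:
  h  : 4  7  10
  Δ  : 3  3
  Δ^2: 0
The first differences are constant (3) and nonzero, while all higher differences vanish, so the minimal degree is 1.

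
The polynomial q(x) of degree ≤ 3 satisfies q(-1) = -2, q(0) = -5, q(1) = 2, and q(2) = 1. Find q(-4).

247

Using the Lagrange interpolation formula with nodes -1, 0, 1, 2:
  L_0(x) = x(x - 1)(x - 2) / -6
  L_1(x) = (x + 1)(x - 1)(x - 2) / 2
  L_2(x) = (x + 1)x(x - 2) / -2
  L_3(x) = (x + 1)x(x - 1) / 6
Then q(x) = -2·L_0(x) - 5·L_1(x) + 2·L_2(x) + 1·L_3(x).
Expanding and collecting terms gives q(x) = -3x^3 + 5x^2 + 5x - 5.
Evaluating at x = -4: q(-4) = 247.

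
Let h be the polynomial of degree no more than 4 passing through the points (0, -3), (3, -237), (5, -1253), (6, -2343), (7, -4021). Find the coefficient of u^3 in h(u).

Write h(u) = au^4 + bu^3 + cu^2 + du + e. Substituting each data point gives a linear system:
  e = -3
  81a + 27b + 9c + 3d + e = -237
  625a + 125b + 25c + 5d + e = -1253
  1296a + 216b + 36c + 6d + e = -2343
  2401a + 343b + 49c + 7d + e = -4021
Solving the system yields a = -1, b = -4, c = -5, d = 0, e = -3.
So h(u) = -u⁴ - 4u³ - 5u² - 3.
The coefficient of u^3 is -4.

-4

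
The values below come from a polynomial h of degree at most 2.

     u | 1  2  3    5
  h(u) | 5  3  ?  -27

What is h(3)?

-3

The 3 known points determine the degree-2 polynomial uniquely.
Write h(u) = au^2 + bu + c. Substituting each data point gives a linear system:
  a + b + c = 5
  4a + 2b + c = 3
  25a + 5b + c = -27
Solving the system yields a = -2, b = 4, c = 3.
So h(u) = -2u^2 + 4u + 3.
Then h(3) = -3.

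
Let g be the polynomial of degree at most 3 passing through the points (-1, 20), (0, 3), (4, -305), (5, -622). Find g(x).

Write g(x) = ax^3 + bx^2 + cx + d. Substituting each data point gives a linear system:
  -a + b - c + d = 20
  d = 3
  64a + 16b + 4c + d = -305
  125a + 25b + 5c + d = -622
Solving the system yields a = -6, b = 6, c = -5, d = 3.
So g(x) = -6x³ + 6x² - 5x + 3.
Check: g(5) = -622. ✓

g(x) = -6x^3 + 6x^2 - 5x + 3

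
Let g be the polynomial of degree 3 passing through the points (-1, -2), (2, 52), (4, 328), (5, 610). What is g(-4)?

-200

Using the Lagrange interpolation formula with nodes -1, 2, 4, 5:
  L_0(t) = (t - 2)(t - 4)(t - 5) / -90
  L_1(t) = (t + 1)(t - 4)(t - 5) / 18
  L_2(t) = (t + 1)(t - 2)(t - 5) / -10
  L_3(t) = (t + 1)(t - 2)(t - 4) / 18
Then g(t) = -2·L_0(t) + 52·L_1(t) + 328·L_2(t) + 610·L_3(t).
Expanding and collecting terms gives g(t) = 4t³ + 4t² + 2t.
Evaluating at t = -4: g(-4) = -200.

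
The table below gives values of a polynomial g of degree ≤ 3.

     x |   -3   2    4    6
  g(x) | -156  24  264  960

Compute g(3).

Write g(x) = ax^3 + bx^2 + cx + d. Substituting each data point gives a linear system:
  -27a + 9b - 3c + d = -156
  8a + 4b + 2c + d = 24
  64a + 16b + 4c + d = 264
  216a + 36b + 6c + d = 960
Solving the system yields a = 5, b = -3, c = -2, d = 0.
So g(x) = 5x^3 - 3x^2 - 2x.
Then g(3) = 102.

102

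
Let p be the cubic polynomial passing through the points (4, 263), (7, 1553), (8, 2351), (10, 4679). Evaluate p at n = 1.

Using the Lagrange interpolation formula with nodes 4, 7, 8, 10:
  L_0(n) = (n - 7)(n - 8)(n - 10) / -72
  L_1(n) = (n - 4)(n - 8)(n - 10) / 9
  L_2(n) = (n - 4)(n - 7)(n - 10) / -8
  L_3(n) = (n - 4)(n - 7)(n - 8) / 36
Then p(n) = 263·L_0(n) + 1553·L_1(n) + 2351·L_2(n) + 4679·L_3(n).
Expanding and collecting terms gives p(n) = 5n^3 - 3n^2 - 2n - 1.
Evaluating at n = 1: p(1) = -1.

-1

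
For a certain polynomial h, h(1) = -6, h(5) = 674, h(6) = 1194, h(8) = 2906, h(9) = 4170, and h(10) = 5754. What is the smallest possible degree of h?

Divided differences on the nodes 1, 5, 6, 8, 9, 10:
  order 0: -6  674  1194  2906  4170  5754
  order 1: 170  520  856  1264  1584
  order 2: 70  112  136  160
  order 3: 6  6  6
  order 4: 0  0
  order 5: 0
The order-3 divided differences are all 6 (nonzero) and every higher order vanishes, so the data lies on a polynomial of degree exactly 3.

3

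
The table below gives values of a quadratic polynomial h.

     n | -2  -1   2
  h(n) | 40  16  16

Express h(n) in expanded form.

Write h(n) = an^2 + bn + c. Substituting each data point gives a linear system:
  4a - 2b + c = 40
  a - b + c = 16
  4a + 2b + c = 16
Solving the system yields a = 6, b = -6, c = 4.
So h(n) = 6n² - 6n + 4.
Check: h(2) = 16. ✓

h(n) = 6n^2 - 6n + 4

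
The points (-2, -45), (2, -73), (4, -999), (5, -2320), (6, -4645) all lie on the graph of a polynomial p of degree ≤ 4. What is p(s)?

p(s) = -3s^4 - 3s^3 - 4s^2 + 5s + 5

Using the Lagrange interpolation formula with nodes -2, 2, 4, 5, 6:
  L_0(s) = (s - 2)(s - 4)(s - 5)(s - 6) / 1344
  L_1(s) = (s + 2)(s - 4)(s - 5)(s - 6) / -96
  L_2(s) = (s + 2)(s - 2)(s - 5)(s - 6) / 24
  L_3(s) = (s + 2)(s - 2)(s - 4)(s - 6) / -21
  L_4(s) = (s + 2)(s - 2)(s - 4)(s - 5) / 64
Then p(s) = -45·L_0(s) - 73·L_1(s) - 999·L_2(s) - 2320·L_3(s) - 4645·L_4(s).
Expanding and collecting terms gives p(s) = -3s^4 - 3s^3 - 4s^2 + 5s + 5.
Check: p(2) = -73. ✓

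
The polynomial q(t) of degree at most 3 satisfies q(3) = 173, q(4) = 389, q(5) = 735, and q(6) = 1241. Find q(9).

4019

Using the Lagrange interpolation formula with nodes 3, 4, 5, 6:
  L_0(t) = (t - 4)(t - 5)(t - 6) / -6
  L_1(t) = (t - 3)(t - 5)(t - 6) / 2
  L_2(t) = (t - 3)(t - 4)(t - 6) / -2
  L_3(t) = (t - 3)(t - 4)(t - 5) / 6
Then q(t) = 173·L_0(t) + 389·L_1(t) + 735·L_2(t) + 1241·L_3(t).
Expanding and collecting terms gives q(t) = 5t^3 + 5t^2 - 4t + 5.
Evaluating at t = 9: q(9) = 4019.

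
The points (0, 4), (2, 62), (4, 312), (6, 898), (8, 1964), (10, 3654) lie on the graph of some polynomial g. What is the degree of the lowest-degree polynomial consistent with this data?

3

Forward differences of the values at n = 0, 2, 4, 6, 8, 10:
  g  : 4  62  312  898  1964  3654
  Δ  : 58  250  586  1066  1690
  Δ^2: 192  336  480  624
  Δ^3: 144  144  144
  Δ^4: 0  0
  Δ^5: 0
The third differences are constant (144) and nonzero, while all higher differences vanish, so the minimal degree is 3.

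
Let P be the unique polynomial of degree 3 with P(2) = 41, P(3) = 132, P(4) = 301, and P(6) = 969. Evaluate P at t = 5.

572

Write P(t) = at^3 + bt^2 + ct + d. Substituting each data point gives a linear system:
  8a + 4b + 2c + d = 41
  27a + 9b + 3c + d = 132
  64a + 16b + 4c + d = 301
  216a + 36b + 6c + d = 969
Solving the system yields a = 4, b = 3, c = 0, d = -3.
So P(t) = 4t^3 + 3t^2 - 3.
Then P(5) = 572.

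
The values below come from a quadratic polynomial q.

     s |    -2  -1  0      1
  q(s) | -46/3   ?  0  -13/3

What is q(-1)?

-11/3

On equispaced nodes a degree-2 polynomial has vanishing third forward difference, so
  - q(-2) + 3·q(-1) - 3·q(0) + q(1) = 0.
Substituting the known values and solving for q(-1):
  3·q(-1) = -11
  q(-1) = -11/3.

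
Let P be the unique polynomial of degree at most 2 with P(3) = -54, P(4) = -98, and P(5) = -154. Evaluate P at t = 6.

Using the Lagrange interpolation formula with nodes 3, 4, 5:
  L_0(t) = (t - 4)(t - 5) / 2
  L_1(t) = (t - 3)(t - 5) / -1
  L_2(t) = (t - 3)(t - 4) / 2
Then P(t) = -54·L_0(t) - 98·L_1(t) - 154·L_2(t).
Expanding and collecting terms gives P(t) = -6t² - 2t + 6.
Evaluating at t = 6: P(6) = -222.

-222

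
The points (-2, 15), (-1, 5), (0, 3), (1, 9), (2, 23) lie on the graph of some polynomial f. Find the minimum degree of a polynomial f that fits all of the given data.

2

Forward differences of the values at n = -2, -1, 0, 1, 2:
  f  : 15  5  3  9  23
  Δ  : -10  -2  6  14
  Δ^2: 8  8  8
  Δ^3: 0  0
  Δ^4: 0
The second differences are constant (8) and nonzero, while all higher differences vanish, so the minimal degree is 2.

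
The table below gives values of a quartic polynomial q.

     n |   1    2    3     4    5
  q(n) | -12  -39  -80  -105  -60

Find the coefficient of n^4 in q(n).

1

Write q(n) = an^4 + bn^3 + cn^2 + dn + e. Substituting each data point gives a linear system:
  a + b + c + d + e = -12
  16a + 8b + 4c + 2d + e = -39
  81a + 27b + 9c + 3d + e = -80
  256a + 64b + 16c + 4d + e = -105
  625a + 125b + 25c + 5d + e = -60
Solving the system yields a = 1, b = -5, c = -2, d = -1, e = -5.
So q(n) = n^4 - 5n^3 - 2n^2 - n - 5.
The leading coefficient is 1.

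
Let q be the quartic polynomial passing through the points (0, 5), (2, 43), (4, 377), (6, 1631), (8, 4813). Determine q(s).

q(s) = s^4 + s^3 + 3s^2 + s + 5

Write q(s) = as^4 + bs^3 + cs^2 + ds + e. Substituting each data point gives a linear system:
  e = 5
  16a + 8b + 4c + 2d + e = 43
  256a + 64b + 16c + 4d + e = 377
  1296a + 216b + 36c + 6d + e = 1631
  4096a + 512b + 64c + 8d + e = 4813
Solving the system yields a = 1, b = 1, c = 3, d = 1, e = 5.
So q(s) = s^4 + s^3 + 3s^2 + s + 5.
Check: q(2) = 43. ✓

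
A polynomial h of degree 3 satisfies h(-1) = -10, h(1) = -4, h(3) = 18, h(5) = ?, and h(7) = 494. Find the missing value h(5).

152

The 4 known points determine the degree-3 polynomial uniquely.
Write h(x) = ax^3 + bx^2 + cx + d. Substituting each data point gives a linear system:
  -a + b - c + d = -10
  a + b + c + d = -4
  27a + 9b + 3c + d = 18
  343a + 49b + 7c + d = 494
Solving the system yields a = 2, b = -4, c = 1, d = -3.
So h(x) = 2x³ - 4x² + x - 3.
Then h(5) = 152.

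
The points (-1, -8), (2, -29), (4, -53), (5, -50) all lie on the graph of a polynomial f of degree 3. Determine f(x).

f(x) = x^3 - 6x^2 - 4x - 5

Using the Lagrange interpolation formula with nodes -1, 2, 4, 5:
  L_0(x) = (x - 2)(x - 4)(x - 5) / -90
  L_1(x) = (x + 1)(x - 4)(x - 5) / 18
  L_2(x) = (x + 1)(x - 2)(x - 5) / -10
  L_3(x) = (x + 1)(x - 2)(x - 4) / 18
Then f(x) = -8·L_0(x) - 29·L_1(x) - 53·L_2(x) - 50·L_3(x).
Expanding and collecting terms gives f(x) = x^3 - 6x^2 - 4x - 5.
Check: f(5) = -50. ✓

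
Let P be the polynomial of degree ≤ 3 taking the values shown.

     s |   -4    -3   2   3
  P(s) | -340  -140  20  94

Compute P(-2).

Write P(s) = as^3 + bs^2 + cs + d. Substituting each data point gives a linear system:
  -64a + 16b - 4c + d = -340
  -27a + 9b - 3c + d = -140
  8a + 4b + 2c + d = 20
  27a + 9b + 3c + d = 94
Solving the system yields a = 5, b = -3, c = -6, d = 4.
So P(s) = 5s³ - 3s² - 6s + 4.
Then P(-2) = -36.

-36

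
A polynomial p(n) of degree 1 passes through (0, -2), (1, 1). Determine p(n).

p(n) = 3n - 2

Write p(n) = an + b. Substituting each data point gives a linear system:
  b = -2
  a + b = 1
Solving the system yields a = 3, b = -2.
So p(n) = 3n - 2.
Check: p(0) = -2. ✓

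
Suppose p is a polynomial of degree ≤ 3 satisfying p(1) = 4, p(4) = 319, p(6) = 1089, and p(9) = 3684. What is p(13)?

11092

Write p(n) = an^3 + bn^2 + cn + d. Substituting each data point gives a linear system:
  a + b + c + d = 4
  64a + 16b + 4c + d = 319
  216a + 36b + 6c + d = 1089
  729a + 81b + 9c + d = 3684
Solving the system yields a = 5, b = 1, c = -5, d = 3.
So p(n) = 5n^3 + n^2 - 5n + 3.
Then p(13) = 11092.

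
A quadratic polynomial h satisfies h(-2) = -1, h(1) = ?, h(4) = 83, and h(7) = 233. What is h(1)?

5

The 3 known points determine the degree-2 polynomial uniquely.
Write h(n) = an^2 + bn + c. Substituting each data point gives a linear system:
  4a - 2b + c = -1
  16a + 4b + c = 83
  49a + 7b + c = 233
Solving the system yields a = 4, b = 6, c = -5.
So h(n) = 4n² + 6n - 5.
Then h(1) = 5.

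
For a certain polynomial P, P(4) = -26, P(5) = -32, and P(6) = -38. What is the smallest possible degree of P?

Forward differences of the values at u = 4, 5, 6:
  P  : -26  -32  -38
  Δ  : -6  -6
  Δ^2: 0
The first differences are constant (-6) and nonzero, while all higher differences vanish, so the minimal degree is 1.

1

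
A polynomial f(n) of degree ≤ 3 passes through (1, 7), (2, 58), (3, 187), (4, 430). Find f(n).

f(n) = 6n^3 + 3n^2 - 2

Using the Lagrange interpolation formula with nodes 1, 2, 3, 4:
  L_0(n) = (n - 2)(n - 3)(n - 4) / -6
  L_1(n) = (n - 1)(n - 3)(n - 4) / 2
  L_2(n) = (n - 1)(n - 2)(n - 4) / -2
  L_3(n) = (n - 1)(n - 2)(n - 3) / 6
Then f(n) = 7·L_0(n) + 58·L_1(n) + 187·L_2(n) + 430·L_3(n).
Expanding and collecting terms gives f(n) = 6n^3 + 3n^2 - 2.
Check: f(4) = 430. ✓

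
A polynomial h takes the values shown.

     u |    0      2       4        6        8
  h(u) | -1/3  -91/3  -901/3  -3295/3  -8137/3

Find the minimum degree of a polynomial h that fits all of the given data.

3

Forward differences of the values at u = 0, 2, 4, 6, 8:
  h  : -1/3  -91/3  -901/3  -3295/3  -8137/3
  Δ  : -30  -270  -798  -1614
  Δ^2: -240  -528  -816
  Δ^3: -288  -288
  Δ^4: 0
The third differences are constant (-288) and nonzero, while all higher differences vanish, so the minimal degree is 3.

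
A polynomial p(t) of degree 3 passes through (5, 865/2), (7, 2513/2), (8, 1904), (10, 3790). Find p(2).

14

Using the Lagrange interpolation formula with nodes 5, 7, 8, 10:
  L_0(t) = (t - 7)(t - 8)(t - 10) / -30
  L_1(t) = (t - 5)(t - 8)(t - 10) / 6
  L_2(t) = (t - 5)(t - 7)(t - 10) / -6
  L_3(t) = (t - 5)(t - 7)(t - 8) / 30
Then p(t) = 865/2·L_0(t) + 2513/2·L_1(t) + 1904·L_2(t) + 3790·L_3(t).
Expanding and collecting terms gives p(t) = 4t^3 - (3/2)t^2 - 6t.
Evaluating at t = 2: p(2) = 14.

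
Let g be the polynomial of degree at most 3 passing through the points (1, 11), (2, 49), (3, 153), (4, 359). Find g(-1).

Write g(s) = as^3 + bs^2 + cs + d. Substituting each data point gives a linear system:
  a + b + c + d = 11
  8a + 4b + 2c + d = 49
  27a + 9b + 3c + d = 153
  64a + 16b + 4c + d = 359
Solving the system yields a = 6, b = -3, c = 5, d = 3.
So g(s) = 6s³ - 3s² + 5s + 3.
Then g(-1) = -11.

-11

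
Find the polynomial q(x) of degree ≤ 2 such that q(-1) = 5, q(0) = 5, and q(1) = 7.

q(x) = x^2 + x + 5

Write q(x) = ax^2 + bx + c. Substituting each data point gives a linear system:
  a - b + c = 5
  c = 5
  a + b + c = 7
Solving the system yields a = 1, b = 1, c = 5.
So q(x) = x^2 + x + 5.
Check: q(-1) = 5. ✓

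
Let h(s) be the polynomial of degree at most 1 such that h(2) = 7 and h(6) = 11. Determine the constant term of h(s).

5

Write h(s) = as + b. Substituting each data point gives a linear system:
  2a + b = 7
  6a + b = 11
Solving the system yields a = 1, b = 5.
So h(s) = s + 5.
The constant term is 5.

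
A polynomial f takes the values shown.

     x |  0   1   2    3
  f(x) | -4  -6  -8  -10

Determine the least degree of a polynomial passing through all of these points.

Forward differences of the values at x = 0, 1, 2, 3:
  f  : -4  -6  -8  -10
  Δ  : -2  -2  -2
  Δ^2: 0  0
  Δ^3: 0
The first differences are constant (-2) and nonzero, while all higher differences vanish, so the minimal degree is 1.

1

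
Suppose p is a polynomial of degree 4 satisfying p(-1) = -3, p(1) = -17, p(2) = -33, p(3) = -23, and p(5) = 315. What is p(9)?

5287

Write p(u) = au^4 + bu^3 + cu^2 + du + e. Substituting each data point gives a linear system:
  a - b + c - d + e = -3
  a + b + c + d + e = -17
  16a + 8b + 4c + 2d + e = -33
  81a + 27b + 9c + 3d + e = -23
  625a + 125b + 25c + 5d + e = 315
Solving the system yields a = 1, b = -1, c = -6, d = -6, e = -5.
So p(u) = u⁴ - u³ - 6u² - 6u - 5.
Then p(9) = 5287.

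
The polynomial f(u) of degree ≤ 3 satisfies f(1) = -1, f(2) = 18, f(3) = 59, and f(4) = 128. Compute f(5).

231

Forward differences of the values at u = 1, 2, 3, 4:
  f  : -1  18  59  128
  Δ  : 19  41  69
  Δ^2: 22  28
  Δ^3: 6
The third differences are constant, confirming degree 3.
Interpolating (Newton forward form) and evaluating at u = 5 gives f(5) = 231.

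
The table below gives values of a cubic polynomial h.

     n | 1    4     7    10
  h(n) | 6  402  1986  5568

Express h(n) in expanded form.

h(n) = 5n^3 + 6n^2 - 3n - 2

Write h(n) = an^3 + bn^2 + cn + d. Substituting each data point gives a linear system:
  a + b + c + d = 6
  64a + 16b + 4c + d = 402
  343a + 49b + 7c + d = 1986
  1000a + 100b + 10c + d = 5568
Solving the system yields a = 5, b = 6, c = -3, d = -2.
So h(n) = 5n^3 + 6n^2 - 3n - 2.
Check: h(7) = 1986. ✓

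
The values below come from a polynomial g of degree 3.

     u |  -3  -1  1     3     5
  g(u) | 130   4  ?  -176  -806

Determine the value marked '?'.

-2

On equispaced nodes a degree-3 polynomial has vanishing fourth forward difference, so
  g(-3) - 4·g(-1) + 6·g(1) - 4·g(3) + g(5) = 0.
Substituting the known values and solving for g(1):
  6·g(1) = -12
  g(1) = -2.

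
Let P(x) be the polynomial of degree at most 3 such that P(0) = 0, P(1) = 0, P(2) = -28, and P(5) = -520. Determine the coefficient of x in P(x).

Write P(x) = ax^3 + bx^2 + cx + d. Substituting each data point gives a linear system:
  d = 0
  a + b + c + d = 0
  8a + 4b + 2c + d = -28
  125a + 25b + 5c + d = -520
Solving the system yields a = -4, b = -2, c = 6, d = 0.
So P(x) = -4x^3 - 2x^2 + 6x.
The coefficient of x is 6.

6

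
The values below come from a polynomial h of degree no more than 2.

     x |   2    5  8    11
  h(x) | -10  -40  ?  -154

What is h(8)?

On equispaced nodes a degree-2 polynomial has vanishing third forward difference, so
  - h(2) + 3·h(5) - 3·h(8) + h(11) = 0.
Substituting the known values and solving for h(8):
  -3·h(8) = 264
  h(8) = -88.

-88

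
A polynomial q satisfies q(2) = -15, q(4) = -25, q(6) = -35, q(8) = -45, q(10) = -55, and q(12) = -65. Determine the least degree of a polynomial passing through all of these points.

Forward differences of the values at x = 2, 4, 6, 8, 10, 12:
  q  : -15  -25  -35  -45  -55  -65
  Δ  : -10  -10  -10  -10  -10
  Δ^2: 0  0  0  0
  Δ^3: 0  0  0
  Δ^4: 0  0
  Δ^5: 0
The first differences are constant (-10) and nonzero, while all higher differences vanish, so the minimal degree is 1.

1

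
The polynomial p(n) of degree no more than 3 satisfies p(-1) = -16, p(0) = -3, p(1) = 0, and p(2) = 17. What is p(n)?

Write p(n) = an^3 + bn^2 + cn + d. Substituting each data point gives a linear system:
  -a + b - c + d = -16
  d = -3
  a + b + c + d = 0
  8a + 4b + 2c + d = 17
Solving the system yields a = 4, b = -5, c = 4, d = -3.
So p(n) = 4n^3 - 5n^2 + 4n - 3.
Check: p(1) = 0. ✓

p(n) = 4n^3 - 5n^2 + 4n - 3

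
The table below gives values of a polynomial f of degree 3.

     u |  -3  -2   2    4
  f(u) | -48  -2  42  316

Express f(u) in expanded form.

f(u) = 4u^3 + 5u^2 - 5u

Write f(u) = au^3 + bu^2 + cu + d. Substituting each data point gives a linear system:
  -27a + 9b - 3c + d = -48
  -8a + 4b - 2c + d = -2
  8a + 4b + 2c + d = 42
  64a + 16b + 4c + d = 316
Solving the system yields a = 4, b = 5, c = -5, d = 0.
So f(u) = 4u^3 + 5u^2 - 5u.
Check: f(-3) = -48. ✓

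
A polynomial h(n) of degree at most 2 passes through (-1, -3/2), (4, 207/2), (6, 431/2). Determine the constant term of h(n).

-1/2

Write h(n) = an^2 + bn + c. Substituting each data point gives a linear system:
  a - b + c = -3/2
  16a + 4b + c = 207/2
  36a + 6b + c = 431/2
Solving the system yields a = 5, b = 6, c = -1/2.
So h(n) = 5n² + 6n - 1/2.
The constant term is -1/2.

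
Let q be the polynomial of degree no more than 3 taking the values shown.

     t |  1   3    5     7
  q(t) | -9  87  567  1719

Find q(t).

Using the Lagrange interpolation formula with nodes 1, 3, 5, 7:
  L_0(t) = (t - 3)(t - 5)(t - 7) / -48
  L_1(t) = (t - 1)(t - 5)(t - 7) / 16
  L_2(t) = (t - 1)(t - 3)(t - 7) / -16
  L_3(t) = (t - 1)(t - 3)(t - 5) / 48
Then q(t) = -9·L_0(t) + 87·L_1(t) + 567·L_2(t) + 1719·L_3(t).
Expanding and collecting terms gives q(t) = 6t^3 - 6t^2 - 6t - 3.
Check: q(1) = -9. ✓

q(t) = 6t^3 - 6t^2 - 6t - 3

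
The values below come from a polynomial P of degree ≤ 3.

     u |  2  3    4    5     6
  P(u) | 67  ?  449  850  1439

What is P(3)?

200

The 4 known points determine the degree-3 polynomial uniquely.
Write P(u) = au^3 + bu^2 + cu + d. Substituting each data point gives a linear system:
  8a + 4b + 2c + d = 67
  64a + 16b + 4c + d = 449
  125a + 25b + 5c + d = 850
  216a + 36b + 6c + d = 1439
Solving the system yields a = 6, b = 4, c = -1, d = 5.
So P(u) = 6u^3 + 4u^2 - u + 5.
Then P(3) = 200.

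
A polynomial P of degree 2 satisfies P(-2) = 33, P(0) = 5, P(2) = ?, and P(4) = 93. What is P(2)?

25

On equispaced nodes a degree-2 polynomial has vanishing third forward difference, so
  - P(-2) + 3·P(0) - 3·P(2) + P(4) = 0.
Substituting the known values and solving for P(2):
  -3·P(2) = -75
  P(2) = 25.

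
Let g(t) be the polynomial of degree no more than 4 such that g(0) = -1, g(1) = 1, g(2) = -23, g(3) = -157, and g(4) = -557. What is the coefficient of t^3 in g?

Write g(t) = at^4 + bt^3 + ct^2 + dt + e. Substituting each data point gives a linear system:
  e = -1
  a + b + c + d + e = 1
  16a + 8b + 4c + 2d + e = -23
  81a + 27b + 9c + 3d + e = -157
  256a + 64b + 16c + 4d + e = -557
Solving the system yields a = -3, b = 4, c = -4, d = 5, e = -1.
So g(t) = -3t^4 + 4t^3 - 4t^2 + 5t - 1.
The coefficient of t^3 is 4.

4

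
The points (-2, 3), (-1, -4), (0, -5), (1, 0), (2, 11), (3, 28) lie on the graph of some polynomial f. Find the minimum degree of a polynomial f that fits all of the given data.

Forward differences of the values at n = -2, -1, 0, 1, 2, 3:
  f  : 3  -4  -5  0  11  28
  Δ  : -7  -1  5  11  17
  Δ^2: 6  6  6  6
  Δ^3: 0  0  0
  Δ^4: 0  0
  Δ^5: 0
The second differences are constant (6) and nonzero, while all higher differences vanish, so the minimal degree is 2.

2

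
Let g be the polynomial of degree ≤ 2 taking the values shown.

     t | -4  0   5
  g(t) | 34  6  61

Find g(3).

27

Using the Lagrange interpolation formula with nodes -4, 0, 5:
  L_0(t) = t(t - 5) / 36
  L_1(t) = (t + 4)(t - 5) / -20
  L_2(t) = (t + 4)t / 45
Then g(t) = 34·L_0(t) + 6·L_1(t) + 61·L_2(t).
Expanding and collecting terms gives g(t) = 2t^2 + t + 6.
Evaluating at t = 3: g(3) = 27.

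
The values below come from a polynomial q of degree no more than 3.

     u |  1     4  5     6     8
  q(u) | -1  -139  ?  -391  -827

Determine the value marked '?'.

The 4 known points determine the degree-3 polynomial uniquely.
Write q(u) = au^3 + bu^2 + cu + d. Substituting each data point gives a linear system:
  a + b + c + d = -1
  64a + 16b + 4c + d = -139
  216a + 36b + 6c + d = -391
  512a + 64b + 8c + d = -827
Solving the system yields a = -1, b = -5, c = 0, d = 5.
So q(u) = -u^3 - 5u^2 + 5.
Then q(5) = -245.

-245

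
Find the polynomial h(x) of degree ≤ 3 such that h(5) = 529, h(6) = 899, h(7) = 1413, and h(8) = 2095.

h(x) = 4x^3 + 6x - 1

Write h(x) = ax^3 + bx^2 + cx + d. Substituting each data point gives a linear system:
  125a + 25b + 5c + d = 529
  216a + 36b + 6c + d = 899
  343a + 49b + 7c + d = 1413
  512a + 64b + 8c + d = 2095
Solving the system yields a = 4, b = 0, c = 6, d = -1.
So h(x) = 4x³ + 6x - 1.
Check: h(8) = 2095. ✓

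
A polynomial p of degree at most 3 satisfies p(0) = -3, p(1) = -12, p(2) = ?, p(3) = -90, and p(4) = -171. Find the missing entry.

The 4 known points determine the degree-3 polynomial uniquely.
Write p(n) = an^3 + bn^2 + cn + d. Substituting each data point gives a linear system:
  d = -3
  a + b + c + d = -12
  27a + 9b + 3c + d = -90
  64a + 16b + 4c + d = -171
Solving the system yields a = -1, b = -6, c = -2, d = -3.
So p(n) = -n³ - 6n² - 2n - 3.
Then p(2) = -39.

-39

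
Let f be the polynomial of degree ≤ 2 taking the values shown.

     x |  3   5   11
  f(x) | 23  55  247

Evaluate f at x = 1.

7

Using the Lagrange interpolation formula with nodes 3, 5, 11:
  L_0(x) = (x - 5)(x - 11) / 16
  L_1(x) = (x - 3)(x - 11) / -12
  L_2(x) = (x - 3)(x - 5) / 48
Then f(x) = 23·L_0(x) + 55·L_1(x) + 247·L_2(x).
Expanding and collecting terms gives f(x) = 2x^2 + 5.
Evaluating at x = 1: f(1) = 7.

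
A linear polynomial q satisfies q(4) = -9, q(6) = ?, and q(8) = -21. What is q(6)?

The 2 known points determine the degree-1 polynomial uniquely.
Write q(u) = au + b. Substituting each data point gives a linear system:
  4a + b = -9
  8a + b = -21
Solving the system yields a = -3, b = 3.
So q(u) = -3u + 3.
Then q(6) = -15.

-15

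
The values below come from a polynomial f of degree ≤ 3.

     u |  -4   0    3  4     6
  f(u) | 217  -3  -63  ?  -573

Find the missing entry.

-159

The 4 known points determine the degree-3 polynomial uniquely.
Write f(u) = au^3 + bu^2 + cu + d. Substituting each data point gives a linear system:
  -64a + 16b - 4c + d = 217
  d = -3
  27a + 9b + 3c + d = -63
  216a + 36b + 6c + d = -573
Solving the system yields a = -3, b = 2, c = 1, d = -3.
So f(u) = -3u³ + 2u² + u - 3.
Then f(4) = -159.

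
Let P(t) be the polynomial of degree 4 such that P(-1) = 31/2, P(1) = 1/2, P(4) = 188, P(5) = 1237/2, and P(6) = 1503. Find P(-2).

83

Using the Lagrange interpolation formula with nodes -1, 1, 4, 5, 6:
  L_0(t) = (t - 1)(t - 4)(t - 5)(t - 6) / 420
  L_1(t) = (t + 1)(t - 4)(t - 5)(t - 6) / -120
  L_2(t) = (t + 1)(t - 1)(t - 5)(t - 6) / 30
  L_3(t) = (t + 1)(t - 1)(t - 4)(t - 6) / -24
  L_4(t) = (t + 1)(t - 1)(t - 4)(t - 5) / 70
Then P(t) = 31/2·L_0(t) + 1/2·L_1(t) + 188·L_2(t) + 1237/2·L_3(t) + 1503·L_4(t).
Expanding and collecting terms gives P(t) = 2t^4 - 5t^3 - (5/2)t + 6.
Evaluating at t = -2: P(-2) = 83.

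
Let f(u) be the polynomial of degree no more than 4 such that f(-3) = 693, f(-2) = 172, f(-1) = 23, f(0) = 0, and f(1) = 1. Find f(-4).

Write f(u) = au^4 + bu^3 + cu^2 + du + e. Substituting each data point gives a linear system:
  81a - 27b + 9c - 3d + e = 693
  16a - 8b + 4c - 2d + e = 172
  a - b + c - d + e = 23
  e = 0
  a + b + c + d + e = 1
Solving the system yields a = 6, b = -5, c = 6, d = -6, e = 0.
So f(u) = 6u^4 - 5u^3 + 6u^2 - 6u.
Then f(-4) = 1976.

1976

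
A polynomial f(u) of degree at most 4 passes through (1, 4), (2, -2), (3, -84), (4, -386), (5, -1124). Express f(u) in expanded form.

f(u) = -3u^4 + 6u^3 + u^2 - 6u + 6

Write f(u) = au^4 + bu^3 + cu^2 + du + e. Substituting each data point gives a linear system:
  a + b + c + d + e = 4
  16a + 8b + 4c + 2d + e = -2
  81a + 27b + 9c + 3d + e = -84
  256a + 64b + 16c + 4d + e = -386
  625a + 125b + 25c + 5d + e = -1124
Solving the system yields a = -3, b = 6, c = 1, d = -6, e = 6.
So f(u) = -3u^4 + 6u^3 + u^2 - 6u + 6.
Check: f(3) = -84. ✓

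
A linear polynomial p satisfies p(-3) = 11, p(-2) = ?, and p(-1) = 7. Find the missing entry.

The 2 known points determine the degree-1 polynomial uniquely.
Write p(n) = an + b. Substituting each data point gives a linear system:
  -3a + b = 11
  -a + b = 7
Solving the system yields a = -2, b = 5.
So p(n) = -2n + 5.
Then p(-2) = 9.

9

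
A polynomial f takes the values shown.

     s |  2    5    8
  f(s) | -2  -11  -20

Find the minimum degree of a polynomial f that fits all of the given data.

Forward differences of the values at s = 2, 5, 8:
  f  : -2  -11  -20
  Δ  : -9  -9
  Δ^2: 0
The first differences are constant (-9) and nonzero, while all higher differences vanish, so the minimal degree is 1.

1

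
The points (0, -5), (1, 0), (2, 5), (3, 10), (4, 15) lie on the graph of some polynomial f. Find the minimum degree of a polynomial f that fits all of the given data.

Forward differences of the values at t = 0, 1, 2, 3, 4:
  f  : -5  0  5  10  15
  Δ  : 5  5  5  5
  Δ^2: 0  0  0
  Δ^3: 0  0
  Δ^4: 0
The first differences are constant (5) and nonzero, while all higher differences vanish, so the minimal degree is 1.

1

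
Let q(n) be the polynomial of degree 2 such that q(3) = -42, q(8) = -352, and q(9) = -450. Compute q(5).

Write q(n) = an^2 + bn + c. Substituting each data point gives a linear system:
  9a + 3b + c = -42
  64a + 8b + c = -352
  81a + 9b + c = -450
Solving the system yields a = -6, b = 4, c = 0.
So q(n) = -6n^2 + 4n.
Then q(5) = -130.

-130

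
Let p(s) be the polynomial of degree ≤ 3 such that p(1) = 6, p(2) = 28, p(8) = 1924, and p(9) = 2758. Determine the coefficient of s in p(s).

Write p(s) = as^3 + bs^2 + cs + d. Substituting each data point gives a linear system:
  a + b + c + d = 6
  8a + 4b + 2c + d = 28
  512a + 64b + 8c + d = 1924
  729a + 81b + 9c + d = 2758
Solving the system yields a = 4, b = -2, c = 0, d = 4.
So p(s) = 4s^3 - 2s^2 + 4.
The coefficient of s is 0.

0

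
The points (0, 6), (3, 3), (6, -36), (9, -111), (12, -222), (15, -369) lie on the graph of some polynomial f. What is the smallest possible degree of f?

2

Forward differences of the values at t = 0, 3, 6, 9, 12, 15:
  f  : 6  3  -36  -111  -222  -369
  Δ  : -3  -39  -75  -111  -147
  Δ^2: -36  -36  -36  -36
  Δ^3: 0  0  0
  Δ^4: 0  0
  Δ^5: 0
The second differences are constant (-36) and nonzero, while all higher differences vanish, so the minimal degree is 2.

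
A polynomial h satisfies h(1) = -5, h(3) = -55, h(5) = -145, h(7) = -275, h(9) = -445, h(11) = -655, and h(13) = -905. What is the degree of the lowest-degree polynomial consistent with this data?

2

Forward differences of the values at n = 1, 3, 5, 7, 9, 11, 13:
  h  : -5  -55  -145  -275  -445  -655  -905
  Δ  : -50  -90  -130  -170  -210  -250
  Δ^2: -40  -40  -40  -40  -40
  Δ^3: 0  0  0  0
  Δ^4: 0  0  0
  Δ^5: 0  0
  Δ^6: 0
The second differences are constant (-40) and nonzero, while all higher differences vanish, so the minimal degree is 2.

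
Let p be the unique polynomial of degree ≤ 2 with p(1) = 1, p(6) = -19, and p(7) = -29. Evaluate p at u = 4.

Using the Lagrange interpolation formula with nodes 1, 6, 7:
  L_0(u) = (u - 6)(u - 7) / 30
  L_1(u) = (u - 1)(u - 7) / -5
  L_2(u) = (u - 1)(u - 6) / 6
Then p(u) = 1·L_0(u) - 19·L_1(u) - 29·L_2(u).
Expanding and collecting terms gives p(u) = -u^2 + 3u - 1.
Evaluating at u = 4: p(4) = -5.

-5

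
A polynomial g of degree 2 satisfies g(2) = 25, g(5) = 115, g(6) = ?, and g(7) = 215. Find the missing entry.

161

The 3 known points determine the degree-2 polynomial uniquely.
Write g(s) = as^2 + bs + c. Substituting each data point gives a linear system:
  4a + 2b + c = 25
  25a + 5b + c = 115
  49a + 7b + c = 215
Solving the system yields a = 4, b = 2, c = 5.
So g(s) = 4s^2 + 2s + 5.
Then g(6) = 161.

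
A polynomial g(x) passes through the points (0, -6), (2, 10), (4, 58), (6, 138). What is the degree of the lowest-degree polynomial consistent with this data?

2

Forward differences of the values at x = 0, 2, 4, 6:
  g  : -6  10  58  138
  Δ  : 16  48  80
  Δ^2: 32  32
  Δ^3: 0
The second differences are constant (32) and nonzero, while all higher differences vanish, so the minimal degree is 2.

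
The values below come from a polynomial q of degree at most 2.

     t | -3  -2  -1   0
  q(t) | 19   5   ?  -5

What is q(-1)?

The 3 known points determine the degree-2 polynomial uniquely.
Write q(t) = at^2 + bt + c. Substituting each data point gives a linear system:
  9a - 3b + c = 19
  4a - 2b + c = 5
  c = -5
Solving the system yields a = 3, b = 1, c = -5.
So q(t) = 3t² + t - 5.
Then q(-1) = -3.

-3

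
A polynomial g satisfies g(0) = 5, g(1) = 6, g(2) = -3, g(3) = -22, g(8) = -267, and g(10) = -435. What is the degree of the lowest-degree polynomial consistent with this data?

Divided differences on the nodes 0, 1, 2, 3, 8, 10:
  order 0: 5  6  -3  -22  -267  -435
  order 1: 1  -9  -19  -49  -84
  order 2: -5  -5  -5  -5
  order 3: 0  0  0
  order 4: 0  0
  order 5: 0
The order-2 divided differences are all -5 (nonzero) and every higher order vanishes, so the data lies on a polynomial of degree exactly 2.

2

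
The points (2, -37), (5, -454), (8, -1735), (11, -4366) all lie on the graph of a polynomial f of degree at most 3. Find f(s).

f(s) = -3s^3 - 3s^2 - s + 1

Using the Lagrange interpolation formula with nodes 2, 5, 8, 11:
  L_0(s) = (s - 5)(s - 8)(s - 11) / -162
  L_1(s) = (s - 2)(s - 8)(s - 11) / 54
  L_2(s) = (s - 2)(s - 5)(s - 11) / -54
  L_3(s) = (s - 2)(s - 5)(s - 8) / 162
Then f(s) = -37·L_0(s) - 454·L_1(s) - 1735·L_2(s) - 4366·L_3(s).
Expanding and collecting terms gives f(s) = -3s^3 - 3s^2 - s + 1.
Check: f(8) = -1735. ✓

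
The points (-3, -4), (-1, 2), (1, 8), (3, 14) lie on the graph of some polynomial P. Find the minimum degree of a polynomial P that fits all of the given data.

Forward differences of the values at x = -3, -1, 1, 3:
  P  : -4  2  8  14
  Δ  : 6  6  6
  Δ^2: 0  0
  Δ^3: 0
The first differences are constant (6) and nonzero, while all higher differences vanish, so the minimal degree is 1.

1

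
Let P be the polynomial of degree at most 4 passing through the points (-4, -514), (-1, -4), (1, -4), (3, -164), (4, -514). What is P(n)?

P(n) = -2n^4 - 2

Write P(n) = an^4 + bn^3 + cn^2 + dn + e. Substituting each data point gives a linear system:
  256a - 64b + 16c - 4d + e = -514
  a - b + c - d + e = -4
  a + b + c + d + e = -4
  81a + 27b + 9c + 3d + e = -164
  256a + 64b + 16c + 4d + e = -514
Solving the system yields a = -2, b = 0, c = 0, d = 0, e = -2.
So P(n) = -2n⁴ - 2.
Check: P(-4) = -514. ✓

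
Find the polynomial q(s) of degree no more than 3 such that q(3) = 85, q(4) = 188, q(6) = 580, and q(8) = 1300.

Using the Lagrange interpolation formula with nodes 3, 4, 6, 8:
  L_0(s) = (s - 4)(s - 6)(s - 8) / -15
  L_1(s) = (s - 3)(s - 6)(s - 8) / 8
  L_2(s) = (s - 3)(s - 4)(s - 8) / -12
  L_3(s) = (s - 3)(s - 4)(s - 6) / 40
Then q(s) = 85·L_0(s) + 188·L_1(s) + 580·L_2(s) + 1300·L_3(s).
Expanding and collecting terms gives q(s) = 2s^3 + 5s^2 - 6s + 4.
Check: q(6) = 580. ✓

q(s) = 2s^3 + 5s^2 - 6s + 4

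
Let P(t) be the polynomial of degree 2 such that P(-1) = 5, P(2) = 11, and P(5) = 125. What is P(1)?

-3

Using the Lagrange interpolation formula with nodes -1, 2, 5:
  L_0(t) = (t - 2)(t - 5) / 18
  L_1(t) = (t + 1)(t - 5) / -9
  L_2(t) = (t + 1)(t - 2) / 18
Then P(t) = 5·L_0(t) + 11·L_1(t) + 125·L_2(t).
Expanding and collecting terms gives P(t) = 6t² - 4t - 5.
Evaluating at t = 1: P(1) = -3.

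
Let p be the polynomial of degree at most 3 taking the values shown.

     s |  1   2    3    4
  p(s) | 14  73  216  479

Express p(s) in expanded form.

p(s) = 6s^3 + 6s^2 - s + 3

Using the Lagrange interpolation formula with nodes 1, 2, 3, 4:
  L_0(s) = (s - 2)(s - 3)(s - 4) / -6
  L_1(s) = (s - 1)(s - 3)(s - 4) / 2
  L_2(s) = (s - 1)(s - 2)(s - 4) / -2
  L_3(s) = (s - 1)(s - 2)(s - 3) / 6
Then p(s) = 14·L_0(s) + 73·L_1(s) + 216·L_2(s) + 479·L_3(s).
Expanding and collecting terms gives p(s) = 6s³ + 6s² - s + 3.
Check: p(1) = 14. ✓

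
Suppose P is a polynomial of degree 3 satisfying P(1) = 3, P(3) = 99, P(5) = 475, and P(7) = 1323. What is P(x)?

P(x) = 4x^3 - x^2

Write P(x) = ax^3 + bx^2 + cx + d. Substituting each data point gives a linear system:
  a + b + c + d = 3
  27a + 9b + 3c + d = 99
  125a + 25b + 5c + d = 475
  343a + 49b + 7c + d = 1323
Solving the system yields a = 4, b = -1, c = 0, d = 0.
So P(x) = 4x³ - x².
Check: P(5) = 475. ✓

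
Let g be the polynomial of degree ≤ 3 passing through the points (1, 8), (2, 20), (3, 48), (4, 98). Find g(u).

Using the Lagrange interpolation formula with nodes 1, 2, 3, 4:
  L_0(u) = (u - 2)(u - 3)(u - 4) / -6
  L_1(u) = (u - 1)(u - 3)(u - 4) / 2
  L_2(u) = (u - 1)(u - 2)(u - 4) / -2
  L_3(u) = (u - 1)(u - 2)(u - 3) / 6
Then g(u) = 8·L_0(u) + 20·L_1(u) + 48·L_2(u) + 98·L_3(u).
Expanding and collecting terms gives g(u) = u^3 + 2u^2 - u + 6.
Check: g(1) = 8. ✓

g(u) = u^3 + 2u^2 - u + 6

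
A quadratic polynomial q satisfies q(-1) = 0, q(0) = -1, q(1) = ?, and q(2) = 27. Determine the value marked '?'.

On equispaced nodes a degree-2 polynomial has vanishing third forward difference, so
  - q(-1) + 3·q(0) - 3·q(1) + q(2) = 0.
Substituting the known values and solving for q(1):
  -3·q(1) = -24
  q(1) = 8.

8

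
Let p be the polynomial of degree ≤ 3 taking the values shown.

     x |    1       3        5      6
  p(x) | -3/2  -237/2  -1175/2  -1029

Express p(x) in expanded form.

p(x) = -5x^3 + x^2 + (5/2)x

Write p(x) = ax^3 + bx^2 + cx + d. Substituting each data point gives a linear system:
  a + b + c + d = -3/2
  27a + 9b + 3c + d = -237/2
  125a + 25b + 5c + d = -1175/2
  216a + 36b + 6c + d = -1029
Solving the system yields a = -5, b = 1, c = 5/2, d = 0.
So p(x) = -5x^3 + x^2 + (5/2)x.
Check: p(5) = -1175/2. ✓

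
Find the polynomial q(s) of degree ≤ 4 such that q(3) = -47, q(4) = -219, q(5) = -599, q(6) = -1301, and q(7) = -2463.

q(s) = -s^4 - s^3 + 5s^2 + 5s + 1

Write q(s) = as^4 + bs^3 + cs^2 + ds + e. Substituting each data point gives a linear system:
  81a + 27b + 9c + 3d + e = -47
  256a + 64b + 16c + 4d + e = -219
  625a + 125b + 25c + 5d + e = -599
  1296a + 216b + 36c + 6d + e = -1301
  2401a + 343b + 49c + 7d + e = -2463
Solving the system yields a = -1, b = -1, c = 5, d = 5, e = 1.
So q(s) = -s^4 - s^3 + 5s^2 + 5s + 1.
Check: q(3) = -47. ✓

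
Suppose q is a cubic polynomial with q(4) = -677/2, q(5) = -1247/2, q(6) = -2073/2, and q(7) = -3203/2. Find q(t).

Write q(t) = at^3 + bt^2 + ct + d. Substituting each data point gives a linear system:
  64a + 16b + 4c + d = -677/2
  125a + 25b + 5c + d = -1247/2
  216a + 36b + 6c + d = -2073/2
  343a + 49b + 7c + d = -3203/2
Solving the system yields a = -4, b = -4, c = -5, d = 3/2.
So q(t) = -4t^3 - 4t^2 - 5t + 3/2.
Check: q(4) = -677/2. ✓

q(t) = -4t^3 - 4t^2 - 5t + 3/2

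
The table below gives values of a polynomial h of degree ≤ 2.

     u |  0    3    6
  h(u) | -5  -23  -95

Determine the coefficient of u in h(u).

Write h(u) = au^2 + bu + c. Substituting each data point gives a linear system:
  c = -5
  9a + 3b + c = -23
  36a + 6b + c = -95
Solving the system yields a = -3, b = 3, c = -5.
So h(u) = -3u^2 + 3u - 5.
The coefficient of u is 3.

3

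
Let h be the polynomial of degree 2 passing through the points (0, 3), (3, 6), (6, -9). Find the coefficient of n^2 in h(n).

-1

Write h(n) = an^2 + bn + c. Substituting each data point gives a linear system:
  c = 3
  9a + 3b + c = 6
  36a + 6b + c = -9
Solving the system yields a = -1, b = 4, c = 3.
So h(n) = -n^2 + 4n + 3.
The leading coefficient is -1.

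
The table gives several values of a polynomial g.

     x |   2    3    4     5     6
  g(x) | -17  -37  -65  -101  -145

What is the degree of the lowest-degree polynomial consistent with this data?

Forward differences of the values at x = 2, 3, 4, 5, 6:
  g  : -17  -37  -65  -101  -145
  Δ  : -20  -28  -36  -44
  Δ^2: -8  -8  -8
  Δ^3: 0  0
  Δ^4: 0
The second differences are constant (-8) and nonzero, while all higher differences vanish, so the minimal degree is 2.

2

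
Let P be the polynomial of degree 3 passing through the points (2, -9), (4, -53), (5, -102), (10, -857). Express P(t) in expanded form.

P(t) = -t^3 + 2t^2 - 6t + 3

Write P(t) = at^3 + bt^2 + ct + d. Substituting each data point gives a linear system:
  8a + 4b + 2c + d = -9
  64a + 16b + 4c + d = -53
  125a + 25b + 5c + d = -102
  1000a + 100b + 10c + d = -857
Solving the system yields a = -1, b = 2, c = -6, d = 3.
So P(t) = -t³ + 2t² - 6t + 3.
Check: P(2) = -9. ✓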